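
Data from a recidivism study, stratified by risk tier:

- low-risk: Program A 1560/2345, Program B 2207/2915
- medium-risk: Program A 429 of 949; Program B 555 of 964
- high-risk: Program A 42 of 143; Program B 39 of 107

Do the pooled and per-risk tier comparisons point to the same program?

Low-risk: Program A 1560/2345 = 66.5%, Program B 2207/2915 = 75.7% → Program B
Medium-risk: Program A 429/949 = 45.2%, Program B 555/964 = 57.6% → Program B
High-risk: Program A 42/143 = 29.4%, Program B 39/107 = 36.4% → Program B
Overall: Program A 2031/3437 = 59.1%, Program B 2801/3986 = 70.3% → Program B
Program B wins overall and in every risk group — no reversal.

Yes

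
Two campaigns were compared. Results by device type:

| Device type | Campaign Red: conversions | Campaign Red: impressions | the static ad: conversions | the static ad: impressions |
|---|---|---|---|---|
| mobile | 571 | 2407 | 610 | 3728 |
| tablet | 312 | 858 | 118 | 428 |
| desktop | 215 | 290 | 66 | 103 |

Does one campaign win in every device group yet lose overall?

Mobile: Campaign Red 571/2407 = 23.7%, the static ad 610/3728 = 16.4% → Campaign Red
Tablet: Campaign Red 312/858 = 36.4%, the static ad 118/428 = 27.6% → Campaign Red
Desktop: Campaign Red 215/290 = 74.1%, the static ad 66/103 = 64.1% → Campaign Red
Overall: Campaign Red 1098/3555 = 30.9%, the static ad 794/4259 = 18.6% → Campaign Red
Campaign Red wins overall and in every device group — no reversal.

No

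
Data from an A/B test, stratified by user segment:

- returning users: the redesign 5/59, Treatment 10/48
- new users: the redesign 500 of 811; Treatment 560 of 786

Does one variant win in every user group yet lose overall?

No

Returning users: the redesign 5/59 = 8.5%, Treatment 10/48 = 20.8% → Treatment
New users: the redesign 500/811 = 61.7%, Treatment 560/786 = 71.2% → Treatment
Overall: the redesign 505/870 = 58.0%, Treatment 570/834 = 68.3% → Treatment
Treatment wins overall and in every user group — no reversal.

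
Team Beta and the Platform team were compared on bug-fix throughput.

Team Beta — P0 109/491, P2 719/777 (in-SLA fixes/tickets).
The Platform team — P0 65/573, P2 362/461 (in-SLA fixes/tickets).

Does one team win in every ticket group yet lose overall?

P0: Team Beta 109/491 = 22.2%, the Platform team 65/573 = 11.3% → Team Beta
P2: Team Beta 719/777 = 92.5%, the Platform team 362/461 = 78.5% → Team Beta
Overall: Team Beta 828/1268 = 65.3%, the Platform team 427/1034 = 41.3% → Team Beta
Team Beta wins overall and in every ticket group — no reversal.

No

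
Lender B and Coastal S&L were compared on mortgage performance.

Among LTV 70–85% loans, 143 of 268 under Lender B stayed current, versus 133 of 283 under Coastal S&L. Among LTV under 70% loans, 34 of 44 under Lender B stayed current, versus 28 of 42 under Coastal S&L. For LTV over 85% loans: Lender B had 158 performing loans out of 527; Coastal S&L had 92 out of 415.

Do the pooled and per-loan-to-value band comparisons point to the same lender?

LTV 70–85%: Lender B 143/268 = 53.4%, Coastal S&L 133/283 = 47.0% → Lender B
LTV under 70%: Lender B 34/44 = 77.3%, Coastal S&L 28/42 = 66.7% → Lender B
LTV over 85%: Lender B 158/527 = 30.0%, Coastal S&L 92/415 = 22.2% → Lender B
Overall: Lender B 335/839 = 39.9%, Coastal S&L 253/740 = 34.2% → Lender B
Lender B wins overall and in every loan-to-value group — no reversal.

Yes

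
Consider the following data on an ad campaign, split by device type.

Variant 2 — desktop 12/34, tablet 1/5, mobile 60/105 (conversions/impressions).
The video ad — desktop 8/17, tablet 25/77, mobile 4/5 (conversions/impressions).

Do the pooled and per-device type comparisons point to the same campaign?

No

Desktop: Variant 2 12/34 = 35.3%, the video ad 8/17 = 47.1% → the video ad
Tablet: Variant 2 1/5 = 20.0%, the video ad 25/77 = 32.5% → the video ad
Mobile: Variant 2 60/105 = 57.1%, the video ad 4/5 = 80.0% → the video ad
Overall: Variant 2 73/144 = 50.7%, the video ad 37/99 = 37.4% → Variant 2
The video ad wins each device group but Variant 2 wins overall — the comparison reverses. The video ad's impressions skew toward tablet, which has a lower base rate.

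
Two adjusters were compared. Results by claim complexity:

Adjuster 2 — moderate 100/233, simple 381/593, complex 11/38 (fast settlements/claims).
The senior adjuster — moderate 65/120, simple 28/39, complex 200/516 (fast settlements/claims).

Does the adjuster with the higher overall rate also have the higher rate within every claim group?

No

Moderate: Adjuster 2 100/233 = 42.9%, the senior adjuster 65/120 = 54.2% → the senior adjuster
Simple: Adjuster 2 381/593 = 64.2%, the senior adjuster 28/39 = 71.8% → the senior adjuster
Complex: Adjuster 2 11/38 = 28.9%, the senior adjuster 200/516 = 38.8% → the senior adjuster
Overall: Adjuster 2 492/864 = 56.9%, the senior adjuster 293/675 = 43.4% → Adjuster 2
The senior adjuster wins each claim group but Adjuster 2 wins overall — the comparison reverses. The senior adjuster's claims skew toward complex, which has a lower base rate.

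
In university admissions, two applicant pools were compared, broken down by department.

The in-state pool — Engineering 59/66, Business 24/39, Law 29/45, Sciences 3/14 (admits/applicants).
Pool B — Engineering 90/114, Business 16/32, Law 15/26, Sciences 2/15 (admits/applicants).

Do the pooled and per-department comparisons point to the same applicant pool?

Engineering: the in-state pool 59/66 = 89.4%, Pool B 90/114 = 78.9% → the in-state pool
Business: the in-state pool 24/39 = 61.5%, Pool B 16/32 = 50.0% → the in-state pool
Law: the in-state pool 29/45 = 64.4%, Pool B 15/26 = 57.7% → the in-state pool
Sciences: the in-state pool 3/14 = 21.4%, Pool B 2/15 = 13.3% → the in-state pool
Overall: the in-state pool 115/164 = 70.1%, Pool B 123/187 = 65.8% → the in-state pool
The in-state pool wins overall and in every department group — no reversal.

Yes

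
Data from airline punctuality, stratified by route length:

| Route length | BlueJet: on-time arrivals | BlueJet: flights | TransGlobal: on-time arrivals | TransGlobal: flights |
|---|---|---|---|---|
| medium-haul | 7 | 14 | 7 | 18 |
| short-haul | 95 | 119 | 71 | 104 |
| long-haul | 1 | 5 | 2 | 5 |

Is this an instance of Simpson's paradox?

Medium-haul: BlueJet 7/14 = 50.0%, TransGlobal 7/18 = 38.9% → BlueJet
Short-haul: BlueJet 95/119 = 79.8%, TransGlobal 71/104 = 68.3% → BlueJet
Long-haul: BlueJet 1/5 = 20.0%, TransGlobal 2/5 = 40.0% → TransGlobal
Overall: BlueJet 103/138 = 74.6%, TransGlobal 80/127 = 63.0% → BlueJet
Neither sweeps: BlueJet wins 2 of 3 groups, TransGlobal wins 1. BlueJet wins overall but not every group — no Simpson reversal.

No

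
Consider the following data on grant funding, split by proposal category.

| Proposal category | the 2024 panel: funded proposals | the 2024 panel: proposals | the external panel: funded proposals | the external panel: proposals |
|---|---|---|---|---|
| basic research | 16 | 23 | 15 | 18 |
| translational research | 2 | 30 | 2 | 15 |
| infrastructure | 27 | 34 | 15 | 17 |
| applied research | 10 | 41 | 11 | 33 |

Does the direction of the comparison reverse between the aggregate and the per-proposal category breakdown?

Basic research: the 2024 panel 16/23 = 69.6%, the external panel 15/18 = 83.3% → the external panel
Translational research: the 2024 panel 2/30 = 6.7%, the external panel 2/15 = 13.3% → the external panel
Infrastructure: the 2024 panel 27/34 = 79.4%, the external panel 15/17 = 88.2% → the external panel
Applied research: the 2024 panel 10/41 = 24.4%, the external panel 11/33 = 33.3% → the external panel
Overall: the 2024 panel 55/128 = 43.0%, the external panel 43/83 = 51.8% → the external panel
The external panel wins overall and in every proposal group — no reversal.

No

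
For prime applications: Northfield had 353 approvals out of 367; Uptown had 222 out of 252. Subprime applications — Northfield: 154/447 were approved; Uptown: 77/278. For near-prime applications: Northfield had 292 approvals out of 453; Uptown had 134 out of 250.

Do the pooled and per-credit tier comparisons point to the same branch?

Prime: Northfield 353/367 = 96.2%, Uptown 222/252 = 88.1% → Northfield
Subprime: Northfield 154/447 = 34.5%, Uptown 77/278 = 27.7% → Northfield
Near-prime: Northfield 292/453 = 64.5%, Uptown 134/250 = 53.6% → Northfield
Overall: Northfield 799/1267 = 63.1%, Uptown 433/780 = 55.5% → Northfield
Northfield wins overall and in every credit group — no reversal.

Yes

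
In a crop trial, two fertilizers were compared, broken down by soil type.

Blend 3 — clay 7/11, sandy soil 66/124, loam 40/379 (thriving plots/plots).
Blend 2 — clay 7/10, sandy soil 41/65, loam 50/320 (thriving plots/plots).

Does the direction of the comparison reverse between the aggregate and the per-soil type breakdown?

Clay: Blend 3 7/11 = 63.6%, Blend 2 7/10 = 70.0% → Blend 2
Sandy soil: Blend 3 66/124 = 53.2%, Blend 2 41/65 = 63.1% → Blend 2
Loam: Blend 3 40/379 = 10.6%, Blend 2 50/320 = 15.6% → Blend 2
Overall: Blend 3 113/514 = 22.0%, Blend 2 98/395 = 24.8% → Blend 2
Blend 2 wins overall and in every soil group — no reversal.

No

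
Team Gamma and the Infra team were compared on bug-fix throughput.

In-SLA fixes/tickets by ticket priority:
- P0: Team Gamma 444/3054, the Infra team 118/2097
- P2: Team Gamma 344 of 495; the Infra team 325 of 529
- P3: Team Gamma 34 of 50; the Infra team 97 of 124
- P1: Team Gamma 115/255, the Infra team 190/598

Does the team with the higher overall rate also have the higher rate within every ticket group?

No

P0: Team Gamma 444/3054 = 14.5%, the Infra team 118/2097 = 5.6% → Team Gamma
P2: Team Gamma 344/495 = 69.5%, the Infra team 325/529 = 61.4% → Team Gamma
P3: Team Gamma 34/50 = 68.0%, the Infra team 97/124 = 78.2% → the Infra team
P1: Team Gamma 115/255 = 45.1%, the Infra team 190/598 = 31.8% → Team Gamma
Overall: Team Gamma 937/3854 = 24.3%, the Infra team 730/3348 = 21.8% → Team Gamma
Neither sweeps: Team Gamma wins 3 of 4 groups, the Infra team wins 1. Team Gamma wins overall but not every group — no Simpson reversal.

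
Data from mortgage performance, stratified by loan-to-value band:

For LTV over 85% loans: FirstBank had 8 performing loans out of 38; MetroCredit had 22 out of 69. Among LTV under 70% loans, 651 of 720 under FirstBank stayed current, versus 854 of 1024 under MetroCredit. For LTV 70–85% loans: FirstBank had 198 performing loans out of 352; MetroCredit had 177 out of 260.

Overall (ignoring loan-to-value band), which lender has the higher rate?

LTV over 85%: FirstBank 8/38 = 21.1%, MetroCredit 22/69 = 31.9% → MetroCredit
LTV under 70%: FirstBank 651/720 = 90.4%, MetroCredit 854/1024 = 83.4% → FirstBank
LTV 70–85%: FirstBank 198/352 = 56.2%, MetroCredit 177/260 = 68.1% → MetroCredit
Overall: FirstBank 857/1110 = 77.2%, MetroCredit 1053/1353 = 77.8% → MetroCredit
(Neither sweeps every loan-to-value group, but MetroCredit has the higher pooled rate.)

MetroCredit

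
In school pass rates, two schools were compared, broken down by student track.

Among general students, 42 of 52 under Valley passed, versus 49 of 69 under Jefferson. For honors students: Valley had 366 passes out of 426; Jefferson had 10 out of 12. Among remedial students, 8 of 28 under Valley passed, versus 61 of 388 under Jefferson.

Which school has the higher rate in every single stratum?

Valley

General: Valley 42/52 = 80.8%, Jefferson 49/69 = 71.0% → Valley
Honors: Valley 366/426 = 85.9%, Jefferson 10/12 = 83.3% → Valley
Remedial: Valley 8/28 = 28.6%, Jefferson 61/388 = 15.7% → Valley
Valley has the higher rate in all 3 groups.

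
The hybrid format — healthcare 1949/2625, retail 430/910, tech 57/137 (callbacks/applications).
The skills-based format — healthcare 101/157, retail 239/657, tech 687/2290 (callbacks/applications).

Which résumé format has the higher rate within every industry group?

the hybrid format

Healthcare: the hybrid format 1949/2625 = 74.2%, the skills-based format 101/157 = 64.3% → the hybrid format
Retail: the hybrid format 430/910 = 47.3%, the skills-based format 239/657 = 36.4% → the hybrid format
Tech: the hybrid format 57/137 = 41.6%, the skills-based format 687/2290 = 30.0% → the hybrid format
The hybrid format has the higher rate in all 3 groups.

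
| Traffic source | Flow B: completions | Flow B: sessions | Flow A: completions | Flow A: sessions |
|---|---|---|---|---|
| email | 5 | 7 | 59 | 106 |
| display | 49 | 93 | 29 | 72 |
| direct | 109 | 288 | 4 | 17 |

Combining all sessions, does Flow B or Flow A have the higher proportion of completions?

Email: Flow B 5/7 = 71.4%, Flow A 59/106 = 55.7% → Flow B
Display: Flow B 49/93 = 52.7%, Flow A 29/72 = 40.3% → Flow B
Direct: Flow B 109/288 = 37.8%, Flow A 4/17 = 23.5% → Flow B
Overall: Flow B 163/388 = 42.0%, Flow A 92/195 = 47.2% → Flow A
(Flow B wins every traffic group but Flow A wins overall — Flow B's sessions skew toward the low-rate direct group.)

Flow A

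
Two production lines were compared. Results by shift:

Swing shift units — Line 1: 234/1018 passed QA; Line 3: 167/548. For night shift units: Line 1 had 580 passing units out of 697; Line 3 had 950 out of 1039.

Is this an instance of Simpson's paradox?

Swing shift: Line 1 234/1018 = 23.0%, Line 3 167/548 = 30.5% → Line 3
Night shift: Line 1 580/697 = 83.2%, Line 3 950/1039 = 91.4% → Line 3
Overall: Line 1 814/1715 = 47.5%, Line 3 1117/1587 = 70.4% → Line 3
Line 3 wins overall and in every shift group — no reversal.

No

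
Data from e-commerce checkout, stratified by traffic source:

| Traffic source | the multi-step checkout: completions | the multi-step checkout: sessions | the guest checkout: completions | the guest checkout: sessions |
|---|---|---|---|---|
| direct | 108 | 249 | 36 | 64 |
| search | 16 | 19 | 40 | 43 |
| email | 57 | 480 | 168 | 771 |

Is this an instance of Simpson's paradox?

Direct: the multi-step checkout 108/249 = 43.4%, the guest checkout 36/64 = 56.2% → the guest checkout
Search: the multi-step checkout 16/19 = 84.2%, the guest checkout 40/43 = 93.0% → the guest checkout
Email: the multi-step checkout 57/480 = 11.9%, the guest checkout 168/771 = 21.8% → the guest checkout
Overall: the multi-step checkout 181/748 = 24.2%, the guest checkout 244/878 = 27.8% → the guest checkout
The guest checkout wins overall and in every traffic group — no reversal.

No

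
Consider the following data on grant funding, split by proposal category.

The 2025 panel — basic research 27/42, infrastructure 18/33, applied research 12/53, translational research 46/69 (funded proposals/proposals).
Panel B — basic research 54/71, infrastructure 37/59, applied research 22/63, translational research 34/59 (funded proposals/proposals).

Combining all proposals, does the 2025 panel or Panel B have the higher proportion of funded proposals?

Basic research: the 2025 panel 27/42 = 64.3%, Panel B 54/71 = 76.1% → Panel B
Infrastructure: the 2025 panel 18/33 = 54.5%, Panel B 37/59 = 62.7% → Panel B
Applied research: the 2025 panel 12/53 = 22.6%, Panel B 22/63 = 34.9% → Panel B
Translational research: the 2025 panel 46/69 = 66.7%, Panel B 34/59 = 57.6% → the 2025 panel
Overall: the 2025 panel 103/197 = 52.3%, Panel B 147/252 = 58.3% → Panel B
(Neither sweeps every proposal group, but Panel B has the higher pooled rate.)

Panel B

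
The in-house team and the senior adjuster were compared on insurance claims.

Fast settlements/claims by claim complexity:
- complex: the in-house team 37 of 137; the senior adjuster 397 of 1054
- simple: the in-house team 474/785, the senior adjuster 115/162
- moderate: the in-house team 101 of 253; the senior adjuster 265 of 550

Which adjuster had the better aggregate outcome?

the in-house team

Complex: the in-house team 37/137 = 27.0%, the senior adjuster 397/1054 = 37.7% → the senior adjuster
Simple: the in-house team 474/785 = 60.4%, the senior adjuster 115/162 = 71.0% → the senior adjuster
Moderate: the in-house team 101/253 = 39.9%, the senior adjuster 265/550 = 48.2% → the senior adjuster
Overall: the in-house team 612/1175 = 52.1%, the senior adjuster 777/1766 = 44.0% → the in-house team
(The senior adjuster wins every claim group but the in-house team wins overall — the senior adjuster's claims skew toward the low-rate complex group.)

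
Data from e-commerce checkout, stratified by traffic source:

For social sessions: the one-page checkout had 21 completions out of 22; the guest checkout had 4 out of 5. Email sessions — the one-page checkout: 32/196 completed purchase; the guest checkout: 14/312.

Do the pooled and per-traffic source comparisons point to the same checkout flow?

Social: the one-page checkout 21/22 = 95.5%, the guest checkout 4/5 = 80.0% → the one-page checkout
Email: the one-page checkout 32/196 = 16.3%, the guest checkout 14/312 = 4.5% → the one-page checkout
Overall: the one-page checkout 53/218 = 24.3%, the guest checkout 18/317 = 5.7% → the one-page checkout
The one-page checkout wins overall and in every traffic group — no reversal.

Yes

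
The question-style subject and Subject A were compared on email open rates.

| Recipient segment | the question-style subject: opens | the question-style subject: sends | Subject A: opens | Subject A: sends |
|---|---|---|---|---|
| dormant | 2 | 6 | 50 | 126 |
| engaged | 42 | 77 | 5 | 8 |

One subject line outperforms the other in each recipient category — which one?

Dormant: the question-style subject 2/6 = 33.3%, Subject A 50/126 = 39.7% → Subject A
Engaged: the question-style subject 42/77 = 54.5%, Subject A 5/8 = 62.5% → Subject A
Subject A has the higher rate in both groups.

Subject A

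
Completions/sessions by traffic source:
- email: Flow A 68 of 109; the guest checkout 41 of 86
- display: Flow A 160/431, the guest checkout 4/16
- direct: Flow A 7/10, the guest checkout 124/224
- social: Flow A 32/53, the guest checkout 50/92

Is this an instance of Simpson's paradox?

Email: Flow A 68/109 = 62.4%, the guest checkout 41/86 = 47.7% → Flow A
Display: Flow A 160/431 = 37.1%, the guest checkout 4/16 = 25.0% → Flow A
Direct: Flow A 7/10 = 70.0%, the guest checkout 124/224 = 55.4% → Flow A
Social: Flow A 32/53 = 60.4%, the guest checkout 50/92 = 54.3% → Flow A
Overall: Flow A 267/603 = 44.3%, the guest checkout 219/418 = 52.4% → the guest checkout
Flow A wins each traffic group but the guest checkout wins overall — the comparison reverses. Flow A's sessions skew toward display, which has a lower base rate.

Yes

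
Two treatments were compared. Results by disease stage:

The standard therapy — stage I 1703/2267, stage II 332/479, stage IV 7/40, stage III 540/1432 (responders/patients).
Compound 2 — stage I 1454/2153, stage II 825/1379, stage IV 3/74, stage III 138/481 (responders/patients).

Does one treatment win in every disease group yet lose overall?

Stage I: the standard therapy 1703/2267 = 75.1%, Compound 2 1454/2153 = 67.5% → the standard therapy
Stage II: the standard therapy 332/479 = 69.3%, Compound 2 825/1379 = 59.8% → the standard therapy
Stage IV: the standard therapy 7/40 = 17.5%, Compound 2 3/74 = 4.1% → the standard therapy
Stage III: the standard therapy 540/1432 = 37.7%, Compound 2 138/481 = 28.7% → the standard therapy
Overall: the standard therapy 2582/4218 = 61.2%, Compound 2 2420/4087 = 59.2% → the standard therapy
The standard therapy wins overall and in every disease group — no reversal.

No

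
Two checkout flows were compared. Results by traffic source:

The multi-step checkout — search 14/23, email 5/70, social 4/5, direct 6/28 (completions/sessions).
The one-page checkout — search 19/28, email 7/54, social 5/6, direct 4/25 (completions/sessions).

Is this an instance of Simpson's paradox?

Search: the multi-step checkout 14/23 = 60.9%, the one-page checkout 19/28 = 67.9% → the one-page checkout
Email: the multi-step checkout 5/70 = 7.1%, the one-page checkout 7/54 = 13.0% → the one-page checkout
Social: the multi-step checkout 4/5 = 80.0%, the one-page checkout 5/6 = 83.3% → the one-page checkout
Direct: the multi-step checkout 6/28 = 21.4%, the one-page checkout 4/25 = 16.0% → the multi-step checkout
Overall: the multi-step checkout 29/126 = 23.0%, the one-page checkout 35/113 = 31.0% → the one-page checkout
Neither sweeps: the multi-step checkout wins 1 of 4 groups, the one-page checkout wins 3. The one-page checkout wins overall but not every group — no Simpson reversal.

No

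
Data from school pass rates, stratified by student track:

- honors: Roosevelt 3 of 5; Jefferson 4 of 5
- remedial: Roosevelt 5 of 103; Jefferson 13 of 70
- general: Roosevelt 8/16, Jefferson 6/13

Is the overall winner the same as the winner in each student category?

Honors: Roosevelt 3/5 = 60.0%, Jefferson 4/5 = 80.0% → Jefferson
Remedial: Roosevelt 5/103 = 4.9%, Jefferson 13/70 = 18.6% → Jefferson
General: Roosevelt 8/16 = 50.0%, Jefferson 6/13 = 46.2% → Roosevelt
Overall: Roosevelt 16/124 = 12.9%, Jefferson 23/88 = 26.1% → Jefferson
Neither sweeps: Roosevelt wins 1 of 3 groups, Jefferson wins 2. Jefferson wins overall but not every group — no Simpson reversal.

No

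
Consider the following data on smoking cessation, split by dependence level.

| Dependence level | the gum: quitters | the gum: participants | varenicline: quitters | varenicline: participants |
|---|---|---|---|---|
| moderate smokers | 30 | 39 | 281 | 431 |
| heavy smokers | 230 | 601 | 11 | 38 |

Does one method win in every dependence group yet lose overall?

Yes

Moderate smokers: the gum 30/39 = 76.9%, varenicline 281/431 = 65.2% → the gum
Heavy smokers: the gum 230/601 = 38.3%, varenicline 11/38 = 28.9% → the gum
Overall: the gum 260/640 = 40.6%, varenicline 292/469 = 62.3% → varenicline
The gum wins each dependence group but varenicline wins overall — the comparison reverses. The gum's participants skew toward heavy smokers, which has a lower base rate.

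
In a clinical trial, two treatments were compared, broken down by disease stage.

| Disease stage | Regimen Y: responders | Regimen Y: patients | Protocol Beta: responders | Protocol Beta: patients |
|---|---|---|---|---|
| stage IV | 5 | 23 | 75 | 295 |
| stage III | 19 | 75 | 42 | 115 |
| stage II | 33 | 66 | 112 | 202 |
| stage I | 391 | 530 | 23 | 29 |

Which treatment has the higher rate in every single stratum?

Stage IV: Regimen Y 5/23 = 21.7%, Protocol Beta 75/295 = 25.4% → Protocol Beta
Stage III: Regimen Y 19/75 = 25.3%, Protocol Beta 42/115 = 36.5% → Protocol Beta
Stage II: Regimen Y 33/66 = 50.0%, Protocol Beta 112/202 = 55.4% → Protocol Beta
Stage I: Regimen Y 391/530 = 73.8%, Protocol Beta 23/29 = 79.3% → Protocol Beta
Protocol Beta has the higher rate in all 4 groups.

Protocol Beta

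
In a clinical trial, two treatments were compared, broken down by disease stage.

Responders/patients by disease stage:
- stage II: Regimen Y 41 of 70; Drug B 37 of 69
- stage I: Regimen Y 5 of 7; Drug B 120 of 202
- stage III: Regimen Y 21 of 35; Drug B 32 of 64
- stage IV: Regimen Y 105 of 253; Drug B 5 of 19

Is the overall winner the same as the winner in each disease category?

No

Stage II: Regimen Y 41/70 = 58.6%, Drug B 37/69 = 53.6% → Regimen Y
Stage I: Regimen Y 5/7 = 71.4%, Drug B 120/202 = 59.4% → Regimen Y
Stage III: Regimen Y 21/35 = 60.0%, Drug B 32/64 = 50.0% → Regimen Y
Stage IV: Regimen Y 105/253 = 41.5%, Drug B 5/19 = 26.3% → Regimen Y
Overall: Regimen Y 172/365 = 47.1%, Drug B 194/354 = 54.8% → Drug B
Regimen Y wins each disease group but Drug B wins overall — the comparison reverses. Regimen Y's patients skew toward stage IV, which has a lower base rate.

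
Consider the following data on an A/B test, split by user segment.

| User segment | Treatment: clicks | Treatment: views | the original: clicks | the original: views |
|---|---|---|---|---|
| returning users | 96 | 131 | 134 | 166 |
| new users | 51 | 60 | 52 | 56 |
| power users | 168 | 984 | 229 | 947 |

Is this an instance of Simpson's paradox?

No

Returning users: Treatment 96/131 = 73.3%, the original 134/166 = 80.7% → the original
New users: Treatment 51/60 = 85.0%, the original 52/56 = 92.9% → the original
Power users: Treatment 168/984 = 17.1%, the original 229/947 = 24.2% → the original
Overall: Treatment 315/1175 = 26.8%, the original 415/1169 = 35.5% → the original
The original wins overall and in every user group — no reversal.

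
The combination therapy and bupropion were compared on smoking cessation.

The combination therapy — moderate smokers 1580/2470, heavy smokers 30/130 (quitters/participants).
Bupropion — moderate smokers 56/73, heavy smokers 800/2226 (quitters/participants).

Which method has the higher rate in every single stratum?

bupropion

Moderate smokers: the combination therapy 1580/2470 = 64.0%, bupropion 56/73 = 76.7% → bupropion
Heavy smokers: the combination therapy 30/130 = 23.1%, bupropion 800/2226 = 35.9% → bupropion
Bupropion has the higher rate in both groups.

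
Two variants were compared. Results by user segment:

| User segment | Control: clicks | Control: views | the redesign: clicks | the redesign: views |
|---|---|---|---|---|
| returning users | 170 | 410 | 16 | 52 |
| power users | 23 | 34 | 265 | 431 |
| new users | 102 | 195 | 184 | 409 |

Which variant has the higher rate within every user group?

Returning users: Control 170/410 = 41.5%, the redesign 16/52 = 30.8% → Control
Power users: Control 23/34 = 67.6%, the redesign 265/431 = 61.5% → Control
New users: Control 102/195 = 52.3%, the redesign 184/409 = 45.0% → Control
Control has the higher rate in all 3 groups.

Control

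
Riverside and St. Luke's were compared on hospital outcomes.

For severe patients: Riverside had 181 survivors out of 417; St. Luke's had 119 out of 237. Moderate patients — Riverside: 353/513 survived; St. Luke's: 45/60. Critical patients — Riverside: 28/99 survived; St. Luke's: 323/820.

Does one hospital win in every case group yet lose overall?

Severe: Riverside 181/417 = 43.4%, St. Luke's 119/237 = 50.2% → St. Luke's
Moderate: Riverside 353/513 = 68.8%, St. Luke's 45/60 = 75.0% → St. Luke's
Critical: Riverside 28/99 = 28.3%, St. Luke's 323/820 = 39.4% → St. Luke's
Overall: Riverside 562/1029 = 54.6%, St. Luke's 487/1117 = 43.6% → Riverside
St. Luke's wins each case group but Riverside wins overall — the comparison reverses. St. Luke's's patients skew toward critical, which has a lower base rate.

Yes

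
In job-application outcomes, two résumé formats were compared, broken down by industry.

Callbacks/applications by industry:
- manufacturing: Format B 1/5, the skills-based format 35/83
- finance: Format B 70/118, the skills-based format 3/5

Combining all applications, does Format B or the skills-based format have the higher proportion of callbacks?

Manufacturing: Format B 1/5 = 20.0%, the skills-based format 35/83 = 42.2% → the skills-based format
Finance: Format B 70/118 = 59.3%, the skills-based format 3/5 = 60.0% → the skills-based format
Overall: Format B 71/123 = 57.7%, the skills-based format 38/88 = 43.2% → Format B
(The skills-based format wins every industry group but Format B wins overall — the skills-based format's applications skew toward the low-rate manufacturing group.)

Format B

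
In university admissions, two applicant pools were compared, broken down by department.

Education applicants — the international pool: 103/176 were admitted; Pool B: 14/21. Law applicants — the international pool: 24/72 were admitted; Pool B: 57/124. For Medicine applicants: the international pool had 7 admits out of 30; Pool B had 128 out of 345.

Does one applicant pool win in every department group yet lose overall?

Yes

Education: the international pool 103/176 = 58.5%, Pool B 14/21 = 66.7% → Pool B
Law: the international pool 24/72 = 33.3%, Pool B 57/124 = 46.0% → Pool B
Medicine: the international pool 7/30 = 23.3%, Pool B 128/345 = 37.1% → Pool B
Overall: the international pool 134/278 = 48.2%, Pool B 199/490 = 40.6% → the international pool
Pool B wins each department group but the international pool wins overall — the comparison reverses. Pool B's applicants skew toward Medicine, which has a lower base rate.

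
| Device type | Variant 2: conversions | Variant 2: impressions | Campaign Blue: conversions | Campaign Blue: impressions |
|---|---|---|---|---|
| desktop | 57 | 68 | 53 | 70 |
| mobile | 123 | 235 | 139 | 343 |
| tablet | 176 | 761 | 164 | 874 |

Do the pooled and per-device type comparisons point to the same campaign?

Yes

Desktop: Variant 2 57/68 = 83.8%, Campaign Blue 53/70 = 75.7% → Variant 2
Mobile: Variant 2 123/235 = 52.3%, Campaign Blue 139/343 = 40.5% → Variant 2
Tablet: Variant 2 176/761 = 23.1%, Campaign Blue 164/874 = 18.8% → Variant 2
Overall: Variant 2 356/1064 = 33.5%, Campaign Blue 356/1287 = 27.7% → Variant 2
Variant 2 wins overall and in every device group — no reversal.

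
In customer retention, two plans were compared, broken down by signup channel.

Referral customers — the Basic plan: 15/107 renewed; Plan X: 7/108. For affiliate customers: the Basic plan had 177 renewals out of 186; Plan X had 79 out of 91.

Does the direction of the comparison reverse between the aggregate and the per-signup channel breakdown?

No

Referral: the Basic plan 15/107 = 14.0%, Plan X 7/108 = 6.5% → the Basic plan
Affiliate: the Basic plan 177/186 = 95.2%, Plan X 79/91 = 86.8% → the Basic plan
Overall: the Basic plan 192/293 = 65.5%, Plan X 86/199 = 43.2% → the Basic plan
The Basic plan wins overall and in every signup group — no reversal.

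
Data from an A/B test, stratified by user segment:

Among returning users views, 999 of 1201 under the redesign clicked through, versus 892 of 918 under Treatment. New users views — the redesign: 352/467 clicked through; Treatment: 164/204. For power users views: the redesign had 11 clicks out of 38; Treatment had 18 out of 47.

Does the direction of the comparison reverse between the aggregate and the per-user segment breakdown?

No

Returning users: the redesign 999/1201 = 83.2%, Treatment 892/918 = 97.2% → Treatment
New users: the redesign 352/467 = 75.4%, Treatment 164/204 = 80.4% → Treatment
Power users: the redesign 11/38 = 28.9%, Treatment 18/47 = 38.3% → Treatment
Overall: the redesign 1362/1706 = 79.8%, Treatment 1074/1169 = 91.9% → Treatment
Treatment wins overall and in every user group — no reversal.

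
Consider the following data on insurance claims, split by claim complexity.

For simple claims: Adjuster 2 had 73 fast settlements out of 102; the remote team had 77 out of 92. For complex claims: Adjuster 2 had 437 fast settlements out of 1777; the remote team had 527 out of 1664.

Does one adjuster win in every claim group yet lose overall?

No

Simple: Adjuster 2 73/102 = 71.6%, the remote team 77/92 = 83.7% → the remote team
Complex: Adjuster 2 437/1777 = 24.6%, the remote team 527/1664 = 31.7% → the remote team
Overall: Adjuster 2 510/1879 = 27.1%, the remote team 604/1756 = 34.4% → the remote team
The remote team wins overall and in every claim group — no reversal.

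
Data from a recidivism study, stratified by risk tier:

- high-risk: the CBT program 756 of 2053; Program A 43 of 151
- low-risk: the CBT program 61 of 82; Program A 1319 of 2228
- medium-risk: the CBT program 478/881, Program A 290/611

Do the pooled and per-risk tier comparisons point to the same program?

No

High-risk: the CBT program 756/2053 = 36.8%, Program A 43/151 = 28.5% → the CBT program
Low-risk: the CBT program 61/82 = 74.4%, Program A 1319/2228 = 59.2% → the CBT program
Medium-risk: the CBT program 478/881 = 54.3%, Program A 290/611 = 47.5% → the CBT program
Overall: the CBT program 1295/3016 = 42.9%, Program A 1652/2990 = 55.3% → Program A
The CBT program wins each risk group but Program A wins overall — the comparison reverses. The CBT program's participants skew toward high-risk, which has a lower base rate.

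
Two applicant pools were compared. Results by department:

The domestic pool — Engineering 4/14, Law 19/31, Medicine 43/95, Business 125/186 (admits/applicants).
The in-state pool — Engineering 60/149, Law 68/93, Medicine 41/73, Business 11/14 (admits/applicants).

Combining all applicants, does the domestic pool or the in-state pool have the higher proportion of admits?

the domestic pool

Engineering: the domestic pool 4/14 = 28.6%, the in-state pool 60/149 = 40.3% → the in-state pool
Law: the domestic pool 19/31 = 61.3%, the in-state pool 68/93 = 73.1% → the in-state pool
Medicine: the domestic pool 43/95 = 45.3%, the in-state pool 41/73 = 56.2% → the in-state pool
Business: the domestic pool 125/186 = 67.2%, the in-state pool 11/14 = 78.6% → the in-state pool
Overall: the domestic pool 191/326 = 58.6%, the in-state pool 180/329 = 54.7% → the domestic pool
(The in-state pool wins every department group but the domestic pool wins overall — the in-state pool's applicants skew toward the low-rate Engineering group.)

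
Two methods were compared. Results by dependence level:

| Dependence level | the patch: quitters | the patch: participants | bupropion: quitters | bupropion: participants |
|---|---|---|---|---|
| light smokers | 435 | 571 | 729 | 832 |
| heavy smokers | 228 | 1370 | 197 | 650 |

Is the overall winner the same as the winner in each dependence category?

Light smokers: the patch 435/571 = 76.2%, bupropion 729/832 = 87.6% → bupropion
Heavy smokers: the patch 228/1370 = 16.6%, bupropion 197/650 = 30.3% → bupropion
Overall: the patch 663/1941 = 34.2%, bupropion 926/1482 = 62.5% → bupropion
Bupropion wins overall and in every dependence group — no reversal.

Yes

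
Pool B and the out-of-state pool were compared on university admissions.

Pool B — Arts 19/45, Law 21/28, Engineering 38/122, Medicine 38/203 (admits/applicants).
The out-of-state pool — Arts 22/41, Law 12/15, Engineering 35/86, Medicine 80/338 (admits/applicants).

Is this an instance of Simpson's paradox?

No

Arts: Pool B 19/45 = 42.2%, the out-of-state pool 22/41 = 53.7% → the out-of-state pool
Law: Pool B 21/28 = 75.0%, the out-of-state pool 12/15 = 80.0% → the out-of-state pool
Engineering: Pool B 38/122 = 31.1%, the out-of-state pool 35/86 = 40.7% → the out-of-state pool
Medicine: Pool B 38/203 = 18.7%, the out-of-state pool 80/338 = 23.7% → the out-of-state pool
Overall: Pool B 116/398 = 29.1%, the out-of-state pool 149/480 = 31.0% → the out-of-state pool
The out-of-state pool wins overall and in every department group — no reversal.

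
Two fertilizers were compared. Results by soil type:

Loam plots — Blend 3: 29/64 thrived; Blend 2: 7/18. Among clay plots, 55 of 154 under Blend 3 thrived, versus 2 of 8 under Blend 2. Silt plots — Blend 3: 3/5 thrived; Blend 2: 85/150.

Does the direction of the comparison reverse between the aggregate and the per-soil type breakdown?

Yes

Loam: Blend 3 29/64 = 45.3%, Blend 2 7/18 = 38.9% → Blend 3
Clay: Blend 3 55/154 = 35.7%, Blend 2 2/8 = 25.0% → Blend 3
Silt: Blend 3 3/5 = 60.0%, Blend 2 85/150 = 56.7% → Blend 3
Overall: Blend 3 87/223 = 39.0%, Blend 2 94/176 = 53.4% → Blend 2
Blend 3 wins each soil group but Blend 2 wins overall — the comparison reverses. Blend 3's plots skew toward clay, which has a lower base rate.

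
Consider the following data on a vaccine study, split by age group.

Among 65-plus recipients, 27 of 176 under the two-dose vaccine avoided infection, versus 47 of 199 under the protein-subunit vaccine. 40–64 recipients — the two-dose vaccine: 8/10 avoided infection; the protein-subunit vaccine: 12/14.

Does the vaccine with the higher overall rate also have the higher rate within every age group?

65-plus: the two-dose vaccine 27/176 = 15.3%, the protein-subunit vaccine 47/199 = 23.6% → the protein-subunit vaccine
40–64: the two-dose vaccine 8/10 = 80.0%, the protein-subunit vaccine 12/14 = 85.7% → the protein-subunit vaccine
Overall: the two-dose vaccine 35/186 = 18.8%, the protein-subunit vaccine 59/213 = 27.7% → the protein-subunit vaccine
The protein-subunit vaccine wins overall and in every age group — no reversal.

Yes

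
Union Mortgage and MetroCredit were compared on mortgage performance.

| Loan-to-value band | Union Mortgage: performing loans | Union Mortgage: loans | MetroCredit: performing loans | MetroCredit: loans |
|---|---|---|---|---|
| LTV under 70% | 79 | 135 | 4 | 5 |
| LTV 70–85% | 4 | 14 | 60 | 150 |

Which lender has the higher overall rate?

LTV under 70%: Union Mortgage 79/135 = 58.5%, MetroCredit 4/5 = 80.0% → MetroCredit
LTV 70–85%: Union Mortgage 4/14 = 28.6%, MetroCredit 60/150 = 40.0% → MetroCredit
Overall: Union Mortgage 83/149 = 55.7%, MetroCredit 64/155 = 41.3% → Union Mortgage
(MetroCredit wins every loan-to-value group but Union Mortgage wins overall — MetroCredit's loans skew toward the low-rate LTV 70–85% group.)

Union Mortgage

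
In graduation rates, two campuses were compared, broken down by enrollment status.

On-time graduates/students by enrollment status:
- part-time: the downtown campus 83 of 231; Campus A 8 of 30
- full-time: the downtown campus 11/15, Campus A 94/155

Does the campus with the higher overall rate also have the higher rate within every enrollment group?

No

Part-time: the downtown campus 83/231 = 35.9%, Campus A 8/30 = 26.7% → the downtown campus
Full-time: the downtown campus 11/15 = 73.3%, Campus A 94/155 = 60.6% → the downtown campus
Overall: the downtown campus 94/246 = 38.2%, Campus A 102/185 = 55.1% → Campus A
The downtown campus wins each enrollment group but Campus A wins overall — the comparison reverses. The downtown campus's students skew toward part-time, which has a lower base rate.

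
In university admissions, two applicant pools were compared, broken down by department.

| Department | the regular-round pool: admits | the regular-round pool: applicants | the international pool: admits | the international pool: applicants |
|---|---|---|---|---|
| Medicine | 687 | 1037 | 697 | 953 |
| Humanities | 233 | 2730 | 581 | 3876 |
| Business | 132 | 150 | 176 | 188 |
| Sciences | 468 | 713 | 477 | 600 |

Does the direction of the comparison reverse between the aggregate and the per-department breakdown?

No

Medicine: the regular-round pool 687/1037 = 66.2%, the international pool 697/953 = 73.1% → the international pool
Humanities: the regular-round pool 233/2730 = 8.5%, the international pool 581/3876 = 15.0% → the international pool
Business: the regular-round pool 132/150 = 88.0%, the international pool 176/188 = 93.6% → the international pool
Sciences: the regular-round pool 468/713 = 65.6%, the international pool 477/600 = 79.5% → the international pool
Overall: the regular-round pool 1520/4630 = 32.8%, the international pool 1931/5617 = 34.4% → the international pool
The international pool wins overall and in every department group — no reversal.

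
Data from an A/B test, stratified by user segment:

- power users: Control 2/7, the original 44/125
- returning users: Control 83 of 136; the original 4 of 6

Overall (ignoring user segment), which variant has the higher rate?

Power users: Control 2/7 = 28.6%, the original 44/125 = 35.2% → the original
Returning users: Control 83/136 = 61.0%, the original 4/6 = 66.7% → the original
Overall: Control 85/143 = 59.4%, the original 48/131 = 36.6% → Control
(The original wins every user group but Control wins overall — the original's views skew toward the low-rate power users group.)

Control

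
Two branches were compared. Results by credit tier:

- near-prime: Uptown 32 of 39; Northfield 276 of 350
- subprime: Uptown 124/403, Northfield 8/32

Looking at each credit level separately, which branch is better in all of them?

Uptown

Near-prime: Uptown 32/39 = 82.1%, Northfield 276/350 = 78.9% → Uptown
Subprime: Uptown 124/403 = 30.8%, Northfield 8/32 = 25.0% → Uptown
Uptown has the higher rate in both groups.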